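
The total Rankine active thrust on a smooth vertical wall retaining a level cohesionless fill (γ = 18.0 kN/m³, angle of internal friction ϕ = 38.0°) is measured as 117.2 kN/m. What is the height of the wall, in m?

7.40 m

K_a = 0.2379. P_a = ½ K_a γ H² ⇒ H = √(2P_a/(K_a γ)).
H = √(2×117.2/(0.2379×18.0)) = 7.399 m.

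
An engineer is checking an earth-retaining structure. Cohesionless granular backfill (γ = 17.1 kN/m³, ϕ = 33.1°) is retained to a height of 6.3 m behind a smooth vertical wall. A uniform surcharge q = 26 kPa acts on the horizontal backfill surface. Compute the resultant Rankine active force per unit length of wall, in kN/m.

K_a = tan²(45° − φ/2) = 0.2936.
Soil triangle: ½ K_a γ H² = 0.5×0.2936×17.1×6.3² = 99.62 kN/m.
Surcharge rectangle: K_a q H = 0.2936×26×6.3 = 48.09 kN/m.
Total = 99.62 + 48.09 = 147.7 kN/m.

148 kN/m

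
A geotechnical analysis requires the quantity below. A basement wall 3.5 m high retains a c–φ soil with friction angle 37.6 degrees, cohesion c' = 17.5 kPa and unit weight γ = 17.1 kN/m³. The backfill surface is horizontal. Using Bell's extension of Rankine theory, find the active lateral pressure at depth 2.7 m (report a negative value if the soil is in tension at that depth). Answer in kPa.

-6.04 kPa

K_a = (1 − sin φ)/(1 + sin φ) = 0.2421.
σ_a = K_a γ z − 2c√K_a = 0.2421×17.1×2.7 − 2×17.5×0.4921 = -6.043 kPa.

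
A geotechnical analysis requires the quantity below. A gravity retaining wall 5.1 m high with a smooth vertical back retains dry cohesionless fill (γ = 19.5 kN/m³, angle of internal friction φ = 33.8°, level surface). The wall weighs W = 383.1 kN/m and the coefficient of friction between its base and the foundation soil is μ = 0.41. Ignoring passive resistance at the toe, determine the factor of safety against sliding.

K_a = tan²(45° − 33.8°/2) = 0.2851.
P_a = ½K_aγH² = 0.5×0.2851×19.5×5.1² = 72.30 kN/m, acting at H/3 = 1.700 m above the base.
FS_sliding = μW / P_a = 0.41×383.1 / 72.30 = 2.172.

2.17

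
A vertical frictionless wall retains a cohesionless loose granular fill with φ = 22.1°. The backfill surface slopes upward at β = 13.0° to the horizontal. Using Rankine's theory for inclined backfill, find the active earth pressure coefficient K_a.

K_a = cos β · (cos β − √(cos²β − cos²φ)) / (cos β + √(cos²β − cos²φ)).
cos β = 0.9744, cos φ = 0.9265, √(cos²β − cos²φ) = 0.3016.
K_a = 0.9744 × (0.9744 − 0.3016)/(0.9744 + 0.3016) = 0.5138.

0.514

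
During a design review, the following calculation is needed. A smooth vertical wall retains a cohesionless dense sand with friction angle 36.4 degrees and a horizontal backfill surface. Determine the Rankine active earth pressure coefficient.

0.255

K_a = (1 − sin φ)/(1 + sin φ) = (1 − sin 36.4°)/(1 + sin 36.4°) = 0.2552.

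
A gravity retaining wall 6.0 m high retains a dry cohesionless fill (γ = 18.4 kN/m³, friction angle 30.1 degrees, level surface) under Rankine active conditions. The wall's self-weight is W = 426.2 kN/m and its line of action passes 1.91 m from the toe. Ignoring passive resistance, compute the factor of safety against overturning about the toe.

3.70

K_a = tan²(45° − 30.1°/2) = 0.3320.
P_a = ½K_aγH² = 0.5×0.3320×18.4×6.0² = 110.0 kN/m, acting at H/3 = 2.000 m above the base.
Overturning moment M_o = P_a × H/3 = 110.0 × 2.000 = 219.9.
Resisting moment M_r = W × 1.91 = 426.2 × 1.91 = 814.0.
FS_overturning = M_r/M_o = 814.0/219.9 = 3.702.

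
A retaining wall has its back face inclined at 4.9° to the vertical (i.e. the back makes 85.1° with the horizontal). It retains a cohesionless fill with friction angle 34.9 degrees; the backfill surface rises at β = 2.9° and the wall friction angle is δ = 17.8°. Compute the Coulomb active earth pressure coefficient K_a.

0.291

K_a = sin²(α+φ) / [sin²α · sin(α−δ) · (1 + √{sin(φ+δ)sin(φ−β) / (sin(α−δ)sin(α+β))})²].
With α = 85.1°, φ = 34.9°, δ = 17.8°, β = 2.9°: K_a = 0.2915.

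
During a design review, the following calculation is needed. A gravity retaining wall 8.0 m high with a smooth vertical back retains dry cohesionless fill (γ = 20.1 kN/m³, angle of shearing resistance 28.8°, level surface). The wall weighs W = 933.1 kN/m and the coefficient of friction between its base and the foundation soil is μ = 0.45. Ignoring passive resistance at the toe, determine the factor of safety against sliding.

1.87

K_a = tan²(45° − 28.8°/2) = 0.3498.
P_a = ½K_aγH² = 0.5×0.3498×20.1×8.0² = 225.0 kN/m, acting at H/3 = 2.667 m above the base.
FS_sliding = μW / P_a = 0.45×933.1 / 225.0 = 1.867.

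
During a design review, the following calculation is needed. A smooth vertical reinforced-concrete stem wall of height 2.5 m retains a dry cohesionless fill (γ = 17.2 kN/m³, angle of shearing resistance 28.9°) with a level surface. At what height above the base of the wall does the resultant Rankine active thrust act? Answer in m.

0.833 m

K_a = 0.3484.
The pressure distribution is triangular, so the resultant acts at H/3 above the base = 2.5/3 = 0.8333 m.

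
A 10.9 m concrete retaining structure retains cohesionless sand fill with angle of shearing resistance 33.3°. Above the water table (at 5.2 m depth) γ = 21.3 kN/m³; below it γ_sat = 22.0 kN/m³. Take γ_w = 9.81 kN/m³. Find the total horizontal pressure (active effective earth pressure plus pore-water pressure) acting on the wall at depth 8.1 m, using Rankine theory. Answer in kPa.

K_a = (1 − sin φ)/(1 + sin φ) = 0.2911.
γ' = 22.0 − 9.81 = 12.19 kN/m³.
Effective vertical stress at 8.1 m: σ'_v = 21.3×5.2 + 12.19×2.90 = 146.1 kPa.
σ'_h = K_a σ'_v = 0.2911 × 146.1 = 42.54 kPa; u = γ_w × 2.90 = 28.45 kPa.
Total σ_h = 42.54 + 28.45 = 70.99 kPa.

71.0 kPa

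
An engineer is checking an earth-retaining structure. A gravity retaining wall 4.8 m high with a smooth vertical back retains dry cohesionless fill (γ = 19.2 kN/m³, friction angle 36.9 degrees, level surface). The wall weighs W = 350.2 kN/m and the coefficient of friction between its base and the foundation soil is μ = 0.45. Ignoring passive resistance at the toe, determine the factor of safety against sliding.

K_a = tan²(45° − 36.9°/2) = 0.2497.
P_a = ½K_aγH² = 0.5×0.2497×19.2×4.8² = 55.22 kN/m, acting at H/3 = 1.600 m above the base.
FS_sliding = μW / P_a = 0.45×350.2 / 55.22 = 2.854.

2.85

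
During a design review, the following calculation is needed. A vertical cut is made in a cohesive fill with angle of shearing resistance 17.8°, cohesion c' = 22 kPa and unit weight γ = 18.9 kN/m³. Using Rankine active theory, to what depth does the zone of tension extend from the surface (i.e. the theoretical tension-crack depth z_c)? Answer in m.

K_a = tan²(45° − 17.8°/2) = 0.5318; √K_a = 0.7292.
The active pressure is zero where K_a γ z = 2c√K_a, so z_c = 2c/(γ√K_a) = 2×22/(18.9×0.7292) = 3.193 m.

3.19 m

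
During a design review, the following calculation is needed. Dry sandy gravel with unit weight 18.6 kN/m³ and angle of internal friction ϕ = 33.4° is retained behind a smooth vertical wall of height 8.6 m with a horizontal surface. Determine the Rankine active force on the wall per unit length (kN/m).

199 kN/m

K_a = tan²(45° − φ/2) = 0.2899.
P_a = ½ K_a γ H² = 0.5 × 0.2899 × 18.6 × 8.6² = 199.4 kN/m.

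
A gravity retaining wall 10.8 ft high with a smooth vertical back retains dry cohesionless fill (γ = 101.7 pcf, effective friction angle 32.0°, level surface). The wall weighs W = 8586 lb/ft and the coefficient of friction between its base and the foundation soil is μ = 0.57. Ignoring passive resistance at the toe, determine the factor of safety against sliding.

K_a = tan²(45° − 32.0°/2) = 0.3073.
P_a = ½K_aγH² = 0.5×0.3073×101.7×10.8² = 1822 lb/ft, acting at H/3 = 3.600 ft above the base.
FS_sliding = μW / P_a = 0.57×8586 / 1822 = 2.685.

2.69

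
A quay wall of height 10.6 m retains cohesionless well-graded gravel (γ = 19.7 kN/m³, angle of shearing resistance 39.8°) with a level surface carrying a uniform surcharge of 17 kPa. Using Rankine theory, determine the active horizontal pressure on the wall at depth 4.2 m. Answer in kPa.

K_a = (1 − sin φ)/(1 + sin φ) = 0.2194.
σ_v = γz + q = 19.7 × 4.2 + 17 = 99.74 kPa.
σ_h = K_a σ_v = 0.2194 × 99.74 = 21.89 kPa.

21.9 kPa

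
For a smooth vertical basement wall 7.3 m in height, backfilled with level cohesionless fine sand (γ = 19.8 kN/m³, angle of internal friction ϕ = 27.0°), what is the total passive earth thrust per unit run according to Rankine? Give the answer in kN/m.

K_p = tan²(45° + φ/2) = 2.663.
P_p = ½ K_p γ H² = 0.5 × 2.663 × 19.8 × 7.3² = 1405 kN/m.

1400 kN/m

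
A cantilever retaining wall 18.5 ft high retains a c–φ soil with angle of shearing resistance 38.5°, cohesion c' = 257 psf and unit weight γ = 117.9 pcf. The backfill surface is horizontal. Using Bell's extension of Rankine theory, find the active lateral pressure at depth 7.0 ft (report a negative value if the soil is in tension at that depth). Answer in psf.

-55.9 psf

K_a = (1 − sin φ)/(1 + sin φ) = 0.2327.
σ_a = K_a γ z − 2c√K_a = 0.2327×117.9×7.0 − 2×257×0.4823 = -55.91 psf.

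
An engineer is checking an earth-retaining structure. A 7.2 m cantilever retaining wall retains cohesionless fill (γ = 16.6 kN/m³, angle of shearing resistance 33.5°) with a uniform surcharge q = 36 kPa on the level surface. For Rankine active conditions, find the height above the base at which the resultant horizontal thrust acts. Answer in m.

2.85 m

K_a = 0.2887.
Triangular part P₁ = ½K_aγH² = 124.2 at H/3 = 2.400 m; rectangular part P₂ = K_a q H = 74.83 at H/2 = 3.600 m.
ȳ = (P₁·2.400 + P₂·3.600)/(P₁+P₂) = 2.851 m.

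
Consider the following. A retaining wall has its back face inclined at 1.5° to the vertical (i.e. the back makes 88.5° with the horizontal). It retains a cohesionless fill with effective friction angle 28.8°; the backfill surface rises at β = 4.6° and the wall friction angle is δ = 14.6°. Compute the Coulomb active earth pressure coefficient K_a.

0.346

K_a = sin²(α+φ) / [sin²α · sin(α−δ) · (1 + √{sin(φ+δ)sin(φ−β) / (sin(α−δ)sin(α+β))})²].
With α = 88.5°, φ = 28.8°, δ = 14.6°, β = 4.6°: K_a = 0.3460.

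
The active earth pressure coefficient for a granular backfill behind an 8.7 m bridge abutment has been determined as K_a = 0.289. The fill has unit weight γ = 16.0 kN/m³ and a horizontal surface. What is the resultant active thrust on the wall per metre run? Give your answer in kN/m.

P = ½ K_a γ H² = 0.5 × 0.289 × 16.0 × 8.7² = 175.0 kN/m.

175 kN/m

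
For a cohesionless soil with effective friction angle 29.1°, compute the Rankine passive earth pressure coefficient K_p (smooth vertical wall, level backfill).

K_p = (1 + sin φ)/(1 − sin φ) = tan²(45° + 29.1°/2) = 2.894.

2.89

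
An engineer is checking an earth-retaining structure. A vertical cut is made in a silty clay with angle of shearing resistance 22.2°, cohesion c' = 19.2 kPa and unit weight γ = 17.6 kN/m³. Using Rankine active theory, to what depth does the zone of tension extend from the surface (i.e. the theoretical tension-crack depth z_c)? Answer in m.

K_a = tan²(45° − 22.2°/2) = 0.4515; √K_a = 0.6720.
The active pressure is zero where K_a γ z = 2c√K_a, so z_c = 2c/(γ√K_a) = 2×19.2/(17.6×0.6720) = 3.247 m.

3.25 m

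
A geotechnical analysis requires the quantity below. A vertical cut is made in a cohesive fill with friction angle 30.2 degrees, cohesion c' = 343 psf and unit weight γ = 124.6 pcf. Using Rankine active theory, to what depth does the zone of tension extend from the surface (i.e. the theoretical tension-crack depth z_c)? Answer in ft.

9.57 ft

K_a = tan²(45° − 30.2°/2) = 0.3307; √K_a = 0.5750.
The active pressure is zero where K_a γ z = 2c√K_a, so z_c = 2c/(γ√K_a) = 2×343/(124.6×0.5750) = 9.575 ft.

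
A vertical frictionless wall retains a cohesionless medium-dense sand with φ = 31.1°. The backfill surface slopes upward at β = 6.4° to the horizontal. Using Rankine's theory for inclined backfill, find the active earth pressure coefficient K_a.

K_a = cos β · (cos β − √(cos²β − cos²φ)) / (cos β + √(cos²β − cos²φ)).
cos β = 0.9938, cos φ = 0.8563, √(cos²β − cos²φ) = 0.5044.
K_a = 0.9938 × (0.9938 − 0.5044)/(0.9938 + 0.5044) = 0.3246.

0.325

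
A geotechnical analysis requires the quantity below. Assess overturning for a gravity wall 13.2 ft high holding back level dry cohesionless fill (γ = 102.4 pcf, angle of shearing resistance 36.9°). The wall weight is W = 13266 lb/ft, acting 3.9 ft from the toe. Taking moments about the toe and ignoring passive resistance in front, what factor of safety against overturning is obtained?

K_a = tan²(45° − 36.9°/2) = 0.2497.
P_a = ½K_aγH² = 0.5×0.2497×102.4×13.2² = 2227 lb/ft, acting at H/3 = 4.400 ft above the base.
Overturning moment M_o = P_a × H/3 = 2227 × 4.400 = 9800.
Resisting moment M_r = W × 3.9 = 13266 × 3.9 = 51740.
FS_overturning = M_r/M_o = 51740/9800 = 5.279.

5.28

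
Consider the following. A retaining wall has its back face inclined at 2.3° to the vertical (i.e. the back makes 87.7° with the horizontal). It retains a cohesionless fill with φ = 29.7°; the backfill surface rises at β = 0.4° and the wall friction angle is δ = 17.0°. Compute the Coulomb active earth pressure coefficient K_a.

0.321

K_a = sin²(α+φ) / [sin²α · sin(α−δ) · (1 + √{sin(φ+δ)sin(φ−β) / (sin(α−δ)sin(α+β))})²].
With α = 87.7°, φ = 29.7°, δ = 17.0°, β = 0.4°: K_a = 0.3209.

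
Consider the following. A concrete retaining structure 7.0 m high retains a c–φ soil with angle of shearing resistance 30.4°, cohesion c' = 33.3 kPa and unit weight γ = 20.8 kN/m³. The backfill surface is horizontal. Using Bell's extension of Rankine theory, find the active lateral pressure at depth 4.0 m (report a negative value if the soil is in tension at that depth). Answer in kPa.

K_a = (1 − sin φ)/(1 + sin φ) = 0.3280.
σ_a = K_a γ z − 2c√K_a = 0.3280×20.8×4.0 − 2×33.3×0.5727 = -10.85 kPa.

-10.9 kPa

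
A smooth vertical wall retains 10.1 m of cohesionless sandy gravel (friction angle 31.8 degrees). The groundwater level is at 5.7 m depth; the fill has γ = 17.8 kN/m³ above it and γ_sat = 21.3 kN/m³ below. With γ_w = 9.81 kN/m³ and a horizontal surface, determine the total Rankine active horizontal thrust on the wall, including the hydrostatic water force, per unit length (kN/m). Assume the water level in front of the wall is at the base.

K_a = tan²(45° − φ/2) = 0.3098.
γ' = 21.3 − 9.81 = 11.49 kN/m³. Depth below WT = 4.4 m.
σ'_h at WT = K_a γ d_w = 31.43 kPa; at base = 31.43 + K_a γ' × 4.4 = 47.09 kPa.
P₁ (0–5.7 m) = ½×31.43×5.7 = 89.58. P₂ (5.7–10.1 m) = ½(31.43+47.09)×4.4 = 172.8.
P_w = ½ γ_w h₂² = 0.5×9.81×4.4² = 94.96. Total = 89.58+172.8+94.96 = 357.3 kN/m.

357 kN/m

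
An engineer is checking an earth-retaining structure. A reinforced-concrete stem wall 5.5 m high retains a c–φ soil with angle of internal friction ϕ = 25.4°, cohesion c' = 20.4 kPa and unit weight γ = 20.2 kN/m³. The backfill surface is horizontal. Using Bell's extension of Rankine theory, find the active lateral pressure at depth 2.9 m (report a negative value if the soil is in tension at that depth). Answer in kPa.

K_a = (1 − sin φ)/(1 + sin φ) = 0.3996.
σ_a = K_a γ z − 2c√K_a = 0.3996×20.2×2.9 − 2×20.4×0.6322 = -2.382 kPa.

-2.38 kPa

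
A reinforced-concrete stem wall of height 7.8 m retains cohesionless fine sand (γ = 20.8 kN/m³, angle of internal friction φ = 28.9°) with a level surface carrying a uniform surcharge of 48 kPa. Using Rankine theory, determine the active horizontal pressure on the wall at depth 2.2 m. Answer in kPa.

32.7 kPa

K_a = (1 − sin φ)/(1 + sin φ) = 0.3484.
σ_v = γz + q = 20.8 × 2.2 + 48 = 93.76 kPa.
σ_h = K_a σ_v = 0.3484 × 93.76 = 32.66 kPa.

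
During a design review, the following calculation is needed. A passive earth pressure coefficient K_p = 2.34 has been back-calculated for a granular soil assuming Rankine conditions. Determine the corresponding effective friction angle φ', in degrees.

23.7°

K_p = (1+sin φ)/(1−sin φ) ⇒ sin φ = (K_p − 1)/(K_p + 1) = 0.4012.
φ = arcsin(0.4012) = 23.65°.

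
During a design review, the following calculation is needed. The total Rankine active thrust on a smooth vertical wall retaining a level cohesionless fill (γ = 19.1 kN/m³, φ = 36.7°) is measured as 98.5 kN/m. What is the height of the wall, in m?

K_a = 0.2519. P_a = ½ K_a γ H² ⇒ H = √(2P_a/(K_a γ)).
H = √(2×98.5/(0.2519×19.1)) = 6.399 m.

6.40 m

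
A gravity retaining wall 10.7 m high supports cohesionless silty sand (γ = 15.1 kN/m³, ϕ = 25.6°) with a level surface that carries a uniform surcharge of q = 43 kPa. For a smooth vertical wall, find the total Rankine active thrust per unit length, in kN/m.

K_a = tan²(45° − φ/2) = 0.3966.
Soil triangle: ½ K_a γ H² = 0.5×0.3966×15.1×10.7² = 342.8 kN/m.
Surcharge rectangle: K_a q H = 0.3966×43×10.7 = 182.5 kN/m.
Total = 342.8 + 182.5 = 525.2 kN/m.

525 kN/m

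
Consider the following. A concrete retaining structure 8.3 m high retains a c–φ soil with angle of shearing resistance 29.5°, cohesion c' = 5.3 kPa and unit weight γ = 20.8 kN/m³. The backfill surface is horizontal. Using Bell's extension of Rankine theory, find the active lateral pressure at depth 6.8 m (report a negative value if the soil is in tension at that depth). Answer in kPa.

41.9 kPa

K_a = (1 − sin φ)/(1 + sin φ) = 0.3401.
σ_a = K_a γ z − 2c√K_a = 0.3401×20.8×6.8 − 2×5.3×0.5832 = 41.92 kPa.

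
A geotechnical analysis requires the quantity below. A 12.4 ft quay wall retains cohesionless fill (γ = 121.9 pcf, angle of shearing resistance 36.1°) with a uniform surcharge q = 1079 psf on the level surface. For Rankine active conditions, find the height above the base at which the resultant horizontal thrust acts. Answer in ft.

5.35 ft

K_a = 0.2585.
Triangular part P₁ = ½K_aγH² = 2423 at H/3 = 4.133 ft; rectangular part P₂ = K_a q H = 3459 at H/2 = 6.200 ft.
ȳ = (P₁·4.133 + P₂·6.200)/(P₁+P₂) = 5.349 ft.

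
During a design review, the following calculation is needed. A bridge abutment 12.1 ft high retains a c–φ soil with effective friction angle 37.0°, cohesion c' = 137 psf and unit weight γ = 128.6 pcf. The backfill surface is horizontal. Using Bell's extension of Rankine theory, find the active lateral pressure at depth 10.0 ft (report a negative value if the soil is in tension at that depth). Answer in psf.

183 psf

K_a = (1 − sin φ)/(1 + sin φ) = 0.2486.
σ_a = K_a γ z − 2c√K_a = 0.2486×128.6×10.0 − 2×137×0.4986 = 183.1 psf.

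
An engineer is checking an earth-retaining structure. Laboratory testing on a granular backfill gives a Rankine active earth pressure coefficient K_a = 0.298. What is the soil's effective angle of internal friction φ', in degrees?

K_a = tan²(45° − φ/2) ⇒ 45° − φ/2 = arctan(√0.298) = 28.63°.
φ = 2(45° − 28.63°) = 32.74°.

32.7°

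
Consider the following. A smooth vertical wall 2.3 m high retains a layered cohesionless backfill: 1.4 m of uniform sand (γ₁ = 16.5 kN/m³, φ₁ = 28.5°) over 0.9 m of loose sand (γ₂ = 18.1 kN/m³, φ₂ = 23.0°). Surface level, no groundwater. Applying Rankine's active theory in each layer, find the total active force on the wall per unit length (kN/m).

18.0 kN/m

K_a1 = tan²(45°−28.5°/2) = 0.3540; K_a2 = tan²(45°−23.0°/2) = 0.4381.
Layer 1: σ at base = K_a1 γ₁ h₁ = 8.176 kPa; P₁ = ½×8.176×1.4 = 5.723.
Layer 2: σ_v at top = γ₁h₁ = 23.10; σ_h top = K_a2×23.10 = 10.12; σ_h base = K_a2×(23.10+18.1×0.9) = 17.26.
P₂ = ½(10.12+17.26)×0.9 = 12.32. Total P_a = 5.723+12.32 = 18.04 kN/m.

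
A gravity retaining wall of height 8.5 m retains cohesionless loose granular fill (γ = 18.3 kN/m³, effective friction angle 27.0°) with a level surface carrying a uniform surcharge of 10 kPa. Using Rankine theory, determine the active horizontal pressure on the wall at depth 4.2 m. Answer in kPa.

K_a = (1 − sin φ)/(1 + sin φ) = 0.3755.
σ_v = γz + q = 18.3 × 4.2 + 10 = 86.86 kPa.
σ_h = K_a σ_v = 0.3755 × 86.86 = 32.62 kPa.

32.6 kPa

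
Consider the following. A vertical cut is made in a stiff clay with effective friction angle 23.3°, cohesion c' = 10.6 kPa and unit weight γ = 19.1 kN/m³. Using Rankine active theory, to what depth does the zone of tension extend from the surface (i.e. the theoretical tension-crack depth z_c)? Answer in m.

K_a = tan²(45° − 23.3°/2) = 0.4331; √K_a = 0.6581.
The active pressure is zero where K_a γ z = 2c√K_a, so z_c = 2c/(γ√K_a) = 2×10.6/(19.1×0.6581) = 1.687 m.

1.69 m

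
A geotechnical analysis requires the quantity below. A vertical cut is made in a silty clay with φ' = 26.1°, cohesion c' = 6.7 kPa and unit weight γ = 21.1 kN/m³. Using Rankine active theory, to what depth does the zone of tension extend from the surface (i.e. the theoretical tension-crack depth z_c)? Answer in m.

K_a = tan²(45° − 26.1°/2) = 0.3889; √K_a = 0.6237.
The active pressure is zero where K_a γ z = 2c√K_a, so z_c = 2c/(γ√K_a) = 2×6.7/(21.1×0.6237) = 1.018 m.

1.02 m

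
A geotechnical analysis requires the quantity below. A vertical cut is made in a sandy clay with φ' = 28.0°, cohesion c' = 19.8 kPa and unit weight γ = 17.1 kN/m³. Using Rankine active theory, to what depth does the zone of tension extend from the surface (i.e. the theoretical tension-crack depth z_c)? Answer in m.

3.85 m

K_a = tan²(45° − 28.0°/2) = 0.3610; √K_a = 0.6009.
The active pressure is zero where K_a γ z = 2c√K_a, so z_c = 2c/(γ√K_a) = 2×19.8/(17.1×0.6009) = 3.854 m.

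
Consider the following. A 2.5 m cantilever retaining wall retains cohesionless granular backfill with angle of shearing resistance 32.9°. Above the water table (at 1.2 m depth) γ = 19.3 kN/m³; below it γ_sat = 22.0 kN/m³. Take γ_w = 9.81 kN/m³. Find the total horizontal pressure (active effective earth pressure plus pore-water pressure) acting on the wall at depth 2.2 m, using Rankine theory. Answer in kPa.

20.3 kPa

K_a = (1 − sin φ)/(1 + sin φ) = 0.2960.
γ' = 22.0 − 9.81 = 12.19 kN/m³.
Effective vertical stress at 2.2 m: σ'_v = 19.3×1.2 + 12.19×1.00 = 35.35 kPa.
σ'_h = K_a σ'_v = 0.2960 × 35.35 = 10.46 kPa; u = γ_w × 1.00 = 9.810 kPa.
Total σ_h = 10.46 + 9.810 = 20.27 kPa.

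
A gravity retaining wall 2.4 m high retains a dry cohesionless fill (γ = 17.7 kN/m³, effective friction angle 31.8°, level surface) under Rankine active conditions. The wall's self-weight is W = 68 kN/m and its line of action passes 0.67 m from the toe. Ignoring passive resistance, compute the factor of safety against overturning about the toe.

K_a = tan²(45° − 31.8°/2) = 0.3098.
P_a = ½K_aγH² = 0.5×0.3098×17.7×2.4² = 15.79 kN/m, acting at H/3 = 0.8000 m above the base.
Overturning moment M_o = P_a × H/3 = 15.79 × 0.8000 = 12.63.
Resisting moment M_r = W × 0.67 = 68 × 0.67 = 45.56.
FS_overturning = M_r/M_o = 45.56/12.63 = 3.606.

3.61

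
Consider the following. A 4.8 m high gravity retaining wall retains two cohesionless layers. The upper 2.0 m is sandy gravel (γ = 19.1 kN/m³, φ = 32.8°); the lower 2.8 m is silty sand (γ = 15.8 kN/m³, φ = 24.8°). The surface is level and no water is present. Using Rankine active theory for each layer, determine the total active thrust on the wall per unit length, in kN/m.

80.4 kN/m

K_a1 = tan²(45°−32.8°/2) = 0.2973; K_a2 = tan²(45°−24.8°/2) = 0.4090.
Layer 1: σ at base = K_a1 γ₁ h₁ = 11.36 kPa; P₁ = ½×11.36×2.0 = 11.36.
Layer 2: σ_v at top = γ₁h₁ = 38.20; σ_h top = K_a2×38.20 = 15.62; σ_h base = K_a2×(38.20+15.8×2.8) = 33.72.
P₂ = ½(15.62+33.72)×2.8 = 69.08. Total P_a = 11.36+69.08 = 80.43 kN/m.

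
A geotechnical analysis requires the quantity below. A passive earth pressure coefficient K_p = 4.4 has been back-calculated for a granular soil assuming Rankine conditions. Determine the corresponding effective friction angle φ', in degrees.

K_p = (1+sin φ)/(1−sin φ) ⇒ sin φ = (K_p − 1)/(K_p + 1) = 0.6296.
φ = arcsin(0.6296) = 39.02°.

39.0°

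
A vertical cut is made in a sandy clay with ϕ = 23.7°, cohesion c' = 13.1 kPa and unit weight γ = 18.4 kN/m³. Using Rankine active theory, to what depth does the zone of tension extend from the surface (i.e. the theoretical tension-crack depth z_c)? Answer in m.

K_a = tan²(45° − 23.7°/2) = 0.4266; √K_a = 0.6531.
The active pressure is zero where K_a γ z = 2c√K_a, so z_c = 2c/(γ√K_a) = 2×13.1/(18.4×0.6531) = 2.180 m.

2.18 m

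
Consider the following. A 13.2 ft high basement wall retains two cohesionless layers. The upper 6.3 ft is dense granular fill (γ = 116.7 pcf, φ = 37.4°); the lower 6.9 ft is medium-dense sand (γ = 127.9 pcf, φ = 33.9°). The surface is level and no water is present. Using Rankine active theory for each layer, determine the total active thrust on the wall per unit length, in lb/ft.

2870 lb/ft

K_a1 = tan²(45°−37.4°/2) = 0.2443; K_a2 = tan²(45°−33.9°/2) = 0.2839.
Layer 1: σ at base = K_a1 γ₁ h₁ = 179.6 psf; P₁ = ½×179.6×6.3 = 565.7.
Layer 2: σ_v at top = γ₁h₁ = 735.2; σ_h top = K_a2×735.2 = 208.7; σ_h base = K_a2×(735.2+127.9×6.9) = 459.3.
P₂ = ½(208.7+459.3)×6.9 = 2305. Total P_a = 565.7+2305 = 2870 lb/ft.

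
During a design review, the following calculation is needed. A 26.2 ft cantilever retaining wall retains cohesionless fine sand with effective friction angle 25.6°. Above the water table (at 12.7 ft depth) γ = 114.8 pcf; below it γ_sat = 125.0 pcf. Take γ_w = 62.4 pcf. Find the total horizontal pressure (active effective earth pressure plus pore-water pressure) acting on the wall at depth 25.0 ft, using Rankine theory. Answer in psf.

1650 psf

K_a = (1 − sin φ)/(1 + sin φ) = 0.3966.
γ' = 125.0 − 62.4 = 62.60 pcf.
Effective vertical stress at 25.0 ft: σ'_v = 114.8×12.7 + 62.60×12.3 = 2228 psf.
σ'_h = K_a σ'_v = 0.3966 × 2228 = 883.5 psf; u = γ_w × 12.3 = 767.5 psf.
Total σ_h = 883.5 + 767.5 = 1651 psf.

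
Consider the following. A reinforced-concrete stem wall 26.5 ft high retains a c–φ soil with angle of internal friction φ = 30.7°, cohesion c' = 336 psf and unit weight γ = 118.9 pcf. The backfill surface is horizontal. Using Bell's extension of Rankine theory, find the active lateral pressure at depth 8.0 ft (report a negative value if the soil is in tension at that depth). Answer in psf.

-74.3 psf

K_a = (1 − sin φ)/(1 + sin φ) = 0.3240.
σ_a = K_a γ z − 2c√K_a = 0.3240×118.9×8.0 − 2×336×0.5692 = -74.31 psf.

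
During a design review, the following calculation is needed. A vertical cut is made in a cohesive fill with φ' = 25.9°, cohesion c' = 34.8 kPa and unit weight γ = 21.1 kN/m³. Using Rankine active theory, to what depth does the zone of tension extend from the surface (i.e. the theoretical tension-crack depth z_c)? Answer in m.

5.27 m

K_a = tan²(45° − 25.9°/2) = 0.3920; √K_a = 0.6261.
The active pressure is zero where K_a γ z = 2c√K_a, so z_c = 2c/(γ√K_a) = 2×34.8/(21.1×0.6261) = 5.269 m.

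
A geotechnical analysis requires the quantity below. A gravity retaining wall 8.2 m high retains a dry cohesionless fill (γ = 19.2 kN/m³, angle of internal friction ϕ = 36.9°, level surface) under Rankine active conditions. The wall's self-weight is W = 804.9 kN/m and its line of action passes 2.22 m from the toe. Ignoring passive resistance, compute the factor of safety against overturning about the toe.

K_a = tan²(45° − 36.9°/2) = 0.2497.
P_a = ½K_aγH² = 0.5×0.2497×19.2×8.2² = 161.2 kN/m, acting at H/3 = 2.733 m above the base.
Overturning moment M_o = P_a × H/3 = 161.2 × 2.733 = 440.5.
Resisting moment M_r = W × 2.22 = 804.9 × 2.22 = 1787.
FS_overturning = M_r/M_o = 1787/440.5 = 4.056.

4.06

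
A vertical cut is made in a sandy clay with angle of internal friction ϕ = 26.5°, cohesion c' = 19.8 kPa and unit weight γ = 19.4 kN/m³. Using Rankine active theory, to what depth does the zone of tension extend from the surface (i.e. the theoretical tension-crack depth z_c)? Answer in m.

K_a = tan²(45° − 26.5°/2) = 0.3829; √K_a = 0.6188.
The active pressure is zero where K_a γ z = 2c√K_a, so z_c = 2c/(γ√K_a) = 2×19.8/(19.4×0.6188) = 3.299 m.

3.30 m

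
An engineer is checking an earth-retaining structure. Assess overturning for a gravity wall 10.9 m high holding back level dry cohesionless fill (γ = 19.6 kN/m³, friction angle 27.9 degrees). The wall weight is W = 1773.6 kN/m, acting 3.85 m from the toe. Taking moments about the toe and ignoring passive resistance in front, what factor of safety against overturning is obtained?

K_a = tan²(45° − 27.9°/2) = 0.3625.
P_a = ½K_aγH² = 0.5×0.3625×19.6×10.9² = 422.0 kN/m, acting at H/3 = 3.633 m above the base.
Overturning moment M_o = P_a × H/3 = 422.0 × 3.633 = 1533.
Resisting moment M_r = W × 3.85 = 1773.6 × 3.85 = 6828.
FS_overturning = M_r/M_o = 6828/1533 = 4.453.

4.45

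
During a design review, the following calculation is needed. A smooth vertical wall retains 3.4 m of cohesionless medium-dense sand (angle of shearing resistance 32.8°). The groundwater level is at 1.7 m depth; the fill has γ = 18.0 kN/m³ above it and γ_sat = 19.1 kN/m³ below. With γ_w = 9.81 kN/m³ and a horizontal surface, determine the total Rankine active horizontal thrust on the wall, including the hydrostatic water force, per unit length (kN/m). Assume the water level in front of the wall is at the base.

41.4 kN/m

K_a = tan²(45° − φ/2) = 0.2973.
γ' = 19.1 − 9.81 = 9.290 kN/m³. Depth below WT = 1.7 m.
σ'_h at WT = K_a γ d_w = 9.096 kPa; at base = 9.096 + K_a γ' × 1.7 = 13.79 kPa.
P₁ (0–1.7 m) = ½×9.096×1.7 = 7.732. P₂ (1.7–3.4 m) = ½(9.096+13.79)×1.7 = 19.45.
P_w = ½ γ_w h₂² = 0.5×9.81×1.7² = 14.18. Total = 7.732+19.45+14.18 = 41.36 kN/m.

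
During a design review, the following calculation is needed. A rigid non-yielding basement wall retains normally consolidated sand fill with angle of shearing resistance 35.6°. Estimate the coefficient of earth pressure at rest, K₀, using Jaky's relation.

K₀ = 1 − sin φ' = 1 − sin 35.6° = 0.4179.

0.418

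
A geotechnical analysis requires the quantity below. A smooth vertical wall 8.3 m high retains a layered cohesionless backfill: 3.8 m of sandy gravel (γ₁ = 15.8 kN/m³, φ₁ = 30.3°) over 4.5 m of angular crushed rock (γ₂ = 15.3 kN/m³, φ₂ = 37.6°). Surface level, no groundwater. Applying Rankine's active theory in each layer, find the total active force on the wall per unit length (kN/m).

K_a1 = tan²(45°−30.3°/2) = 0.3293; K_a2 = tan²(45°−37.6°/2) = 0.2421.
Layer 1: σ at base = K_a1 γ₁ h₁ = 19.77 kPa; P₁ = ½×19.77×3.8 = 37.57.
Layer 2: σ_v at top = γ₁h₁ = 60.04; σ_h top = K_a2×60.04 = 14.54; σ_h base = K_a2×(60.04+15.3×4.5) = 31.21.
P₂ = ½(14.54+31.21)×4.5 = 102.9. Total P_a = 37.57+102.9 = 140.5 kN/m.

140 kN/m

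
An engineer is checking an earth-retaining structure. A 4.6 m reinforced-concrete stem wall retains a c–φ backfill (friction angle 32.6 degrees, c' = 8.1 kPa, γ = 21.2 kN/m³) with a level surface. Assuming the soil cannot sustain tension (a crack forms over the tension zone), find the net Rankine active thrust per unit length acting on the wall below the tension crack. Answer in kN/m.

32.6 kN/m

K_a = 0.2997; √K_a = 0.5475.
Tension-crack depth z_c = 2c/(γ√K_a) = 2×8.1/(21.2×0.5475) = 1.396 m.
σ_a at base = K_a γ H − 2c√K_a = 0.2997×21.2×4.6 − 2×8.1×0.5475 = 20.36 kPa.
P_a = ½ × 20.36 × (H − z_c) = 0.5×20.36×3.204 = 32.62 kN/m.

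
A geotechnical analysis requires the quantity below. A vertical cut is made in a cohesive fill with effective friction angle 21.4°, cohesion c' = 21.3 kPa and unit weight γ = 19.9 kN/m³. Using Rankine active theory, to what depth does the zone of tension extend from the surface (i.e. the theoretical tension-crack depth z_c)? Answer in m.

3.14 m

K_a = tan²(45° − 21.4°/2) = 0.4653; √K_a = 0.6822.
The active pressure is zero where K_a γ z = 2c√K_a, so z_c = 2c/(γ√K_a) = 2×21.3/(19.9×0.6822) = 3.138 m.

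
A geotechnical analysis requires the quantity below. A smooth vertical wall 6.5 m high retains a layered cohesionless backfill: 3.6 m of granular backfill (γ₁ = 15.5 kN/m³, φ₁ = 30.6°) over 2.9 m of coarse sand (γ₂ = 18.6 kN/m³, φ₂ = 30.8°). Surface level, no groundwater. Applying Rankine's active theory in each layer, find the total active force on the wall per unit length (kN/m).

110 kN/m

K_a1 = tan²(45°−30.6°/2) = 0.3253; K_a2 = tan²(45°−30.8°/2) = 0.3227.
Layer 1: σ at base = K_a1 γ₁ h₁ = 18.15 kPa; P₁ = ½×18.15×3.6 = 32.68.
Layer 2: σ_v at top = γ₁h₁ = 55.80; σ_h top = K_a2×55.80 = 18.01; σ_h base = K_a2×(55.80+18.6×2.9) = 35.41.
P₂ = ½(18.01+35.41)×2.9 = 77.46. Total P_a = 32.68+77.46 = 110.1 kN/m.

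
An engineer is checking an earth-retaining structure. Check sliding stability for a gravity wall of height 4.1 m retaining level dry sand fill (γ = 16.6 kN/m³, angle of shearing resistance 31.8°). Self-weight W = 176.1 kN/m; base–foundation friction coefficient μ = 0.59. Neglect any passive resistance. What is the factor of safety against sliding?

K_a = tan²(45° − 31.8°/2) = 0.3098.
P_a = ½K_aγH² = 0.5×0.3098×16.6×4.1² = 43.22 kN/m, acting at H/3 = 1.367 m above the base.
FS_sliding = μW / P_a = 0.59×176.1 / 43.22 = 2.404.

2.40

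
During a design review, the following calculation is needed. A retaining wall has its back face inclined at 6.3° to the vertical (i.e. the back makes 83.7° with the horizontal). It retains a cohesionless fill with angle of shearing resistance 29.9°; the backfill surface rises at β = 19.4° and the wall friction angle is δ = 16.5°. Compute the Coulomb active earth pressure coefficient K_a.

0.482

K_a = sin²(α+φ) / [sin²α · sin(α−δ) · (1 + √{sin(φ+δ)sin(φ−β) / (sin(α−δ)sin(α+β))})²].
With α = 83.7°, φ = 29.9°, δ = 16.5°, β = 19.4°: K_a = 0.4818.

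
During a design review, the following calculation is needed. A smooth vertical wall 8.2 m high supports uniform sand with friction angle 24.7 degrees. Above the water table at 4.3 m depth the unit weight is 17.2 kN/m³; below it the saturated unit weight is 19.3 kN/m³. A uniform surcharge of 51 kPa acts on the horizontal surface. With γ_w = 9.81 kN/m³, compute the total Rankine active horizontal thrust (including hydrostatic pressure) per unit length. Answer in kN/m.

460 kN/m

K_a = tan²(45° − φ/2) = 0.4106.
γ' = 19.3 − 9.81 = 9.490 kN/m³. h₂ = H − d_w = 3.9 m.
σ'_h: at surface K_a·q = 20.94; at WT K_a(q+γd_w) = 51.30; at base K_a(q+γd_w+γ'h₂) = 66.50 kPa.
P₁ = ½(20.94+51.30)×4.3 = 155.3; P₂ = ½(51.30+66.50)×3.9 = 229.7; P_w = ½γ_w h₂² = 74.61.
Total = 155.3+229.7+74.61 = 459.6 kN/m.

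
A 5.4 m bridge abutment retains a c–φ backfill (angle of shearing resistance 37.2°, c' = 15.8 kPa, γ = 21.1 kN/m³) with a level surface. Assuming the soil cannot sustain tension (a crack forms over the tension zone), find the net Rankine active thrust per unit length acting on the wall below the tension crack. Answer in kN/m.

K_a = 0.2464; √K_a = 0.4964.
Tension-crack depth z_c = 2c/(γ√K_a) = 2×15.8/(21.1×0.4964) = 3.017 m.
σ_a at base = K_a γ H − 2c√K_a = 0.2464×21.1×5.4 − 2×15.8×0.4964 = 12.39 kPa.
P_a = ½ × 12.39 × (H − z_c) = 0.5×12.39×2.383 = 14.76 kN/m.

14.8 kN/m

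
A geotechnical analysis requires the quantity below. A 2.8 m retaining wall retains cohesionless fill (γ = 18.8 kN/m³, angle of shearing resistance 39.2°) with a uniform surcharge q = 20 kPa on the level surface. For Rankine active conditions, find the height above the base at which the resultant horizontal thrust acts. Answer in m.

K_a = 0.2255.
Triangular part P₁ = ½K_aγH² = 16.62 at H/3 = 0.9333 m; rectangular part P₂ = K_a q H = 12.63 at H/2 = 1.400 m.
ȳ = (P₁·0.9333 + P₂·1.400)/(P₁+P₂) = 1.135 m.

1.13 m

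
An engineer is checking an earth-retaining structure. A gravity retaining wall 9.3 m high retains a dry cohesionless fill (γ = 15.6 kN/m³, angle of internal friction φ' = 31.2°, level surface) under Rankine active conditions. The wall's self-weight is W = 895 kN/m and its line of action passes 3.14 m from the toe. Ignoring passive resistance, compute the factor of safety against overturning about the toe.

K_a = tan²(45° − 31.2°/2) = 0.3175.
P_a = ½K_aγH² = 0.5×0.3175×15.6×9.3² = 214.2 kN/m, acting at H/3 = 3.100 m above the base.
Overturning moment M_o = P_a × H/3 = 214.2 × 3.100 = 664.0.
Resisting moment M_r = W × 3.14 = 895 × 3.14 = 2810.
FS_overturning = M_r/M_o = 2810/664.0 = 4.232.

4.23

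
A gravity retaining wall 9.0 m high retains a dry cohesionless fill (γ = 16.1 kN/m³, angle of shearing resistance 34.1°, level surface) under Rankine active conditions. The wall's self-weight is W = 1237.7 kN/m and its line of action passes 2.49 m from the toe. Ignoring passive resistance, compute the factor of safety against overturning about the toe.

5.60

K_a = tan²(45° − 34.1°/2) = 0.2815.
P_a = ½K_aγH² = 0.5×0.2815×16.1×9.0² = 183.6 kN/m, acting at H/3 = 3.000 m above the base.
Overturning moment M_o = P_a × H/3 = 183.6 × 3.000 = 550.7.
Resisting moment M_r = W × 2.49 = 1237.7 × 2.49 = 3082.
FS_overturning = M_r/M_o = 3082/550.7 = 5.596.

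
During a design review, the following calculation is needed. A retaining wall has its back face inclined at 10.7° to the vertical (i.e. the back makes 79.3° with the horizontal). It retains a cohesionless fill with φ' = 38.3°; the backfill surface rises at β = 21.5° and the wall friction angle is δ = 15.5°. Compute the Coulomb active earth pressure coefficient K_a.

K_a = sin²(α+φ) / [sin²α · sin(α−δ) · (1 + √{sin(φ+δ)sin(φ−β) / (sin(α−δ)sin(α+β))})²].
With α = 79.3°, φ = 38.3°, δ = 15.5°, β = 21.5°: K_a = 0.3953.

0.395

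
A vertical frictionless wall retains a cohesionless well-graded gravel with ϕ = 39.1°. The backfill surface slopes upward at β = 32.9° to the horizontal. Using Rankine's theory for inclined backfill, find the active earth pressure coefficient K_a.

0.376

K_a = cos β · (cos β − √(cos²β − cos²φ)) / (cos β + √(cos²β − cos²φ)).
cos β = 0.8396, cos φ = 0.7760, √(cos²β − cos²φ) = 0.3205.
K_a = 0.8396 × (0.8396 − 0.3205)/(0.8396 + 0.3205) = 0.3757.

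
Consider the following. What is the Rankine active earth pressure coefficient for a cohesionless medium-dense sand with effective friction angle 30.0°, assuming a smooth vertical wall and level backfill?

0.333

K_a = tan²(45° − φ/2) = tan²(30.00°) = 0.3333.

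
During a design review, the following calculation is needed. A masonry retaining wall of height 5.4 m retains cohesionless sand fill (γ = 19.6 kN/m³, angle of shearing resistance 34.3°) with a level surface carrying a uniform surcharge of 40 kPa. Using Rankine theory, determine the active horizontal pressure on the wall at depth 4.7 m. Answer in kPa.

36.9 kPa

K_a = (1 − sin φ)/(1 + sin φ) = 0.2792.
σ_v = γz + q = 19.6 × 4.7 + 40 = 132.1 kPa.
σ_h = K_a σ_v = 0.2792 × 132.1 = 36.88 kPa.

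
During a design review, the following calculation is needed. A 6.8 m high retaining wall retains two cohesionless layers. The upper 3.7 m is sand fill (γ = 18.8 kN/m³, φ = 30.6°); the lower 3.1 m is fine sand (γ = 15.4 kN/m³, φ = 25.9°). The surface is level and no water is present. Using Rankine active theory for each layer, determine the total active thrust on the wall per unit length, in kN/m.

155 kN/m

K_a1 = tan²(45°−30.6°/2) = 0.3253; K_a2 = tan²(45°−25.9°/2) = 0.3920.
Layer 1: σ at base = K_a1 γ₁ h₁ = 22.63 kPa; P₁ = ½×22.63×3.7 = 41.87.
Layer 2: σ_v at top = γ₁h₁ = 69.56; σ_h top = K_a2×69.56 = 27.27; σ_h base = K_a2×(69.56+15.4×3.1) = 45.98.
P₂ = ½(27.27+45.98)×3.1 = 113.5. Total P_a = 41.87+113.5 = 155.4 kN/m.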